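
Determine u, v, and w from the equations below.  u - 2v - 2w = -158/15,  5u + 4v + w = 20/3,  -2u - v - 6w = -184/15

Row-reduce the augmented matrix:
R2 ← R2 − 5·R1.
R3 ← R3 + 2·R1.
R2 ← R2 / (14).
R1 ← R1 + 2·R2.
R3 ← R3 + 5·R2.
R3 ← R3 / (-85/14).
R1 ← R1 + 3/7·R3.
R2 ← R2 − 11/14·R3.
Reading off the reduced rows gives u = -6/5, v = 8/3, w = 2.

u = -6/5, v = 8/3, w = 2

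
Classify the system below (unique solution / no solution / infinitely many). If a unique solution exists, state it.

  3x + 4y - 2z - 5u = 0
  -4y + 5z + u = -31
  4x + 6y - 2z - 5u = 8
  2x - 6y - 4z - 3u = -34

x = -2, y = 5, z = -3, u = 4

Row-reduce the augmented matrix:
R1 ← R1 / (3).
R3 ← R3 − 4·R1.
R4 ← R4 − 2·R1.
R2 ← R2 / (-4).
R1 ← R1 − 4/3·R2.
R3 ← R3 − 2/3·R2.
R4 ← R4 + 26/3·R2.
R3 ← R3 / (3/2).
R1 ← R1 − 1·R3.
R2 ← R2 + 5/4·R3.
R4 ← R4 + 27/2·R3.
R4 ← R4 / (44/3).
R1 ← R1 + 23/9·R4.
R2 ← R2 − 23/18·R4.
R3 ← R3 − 11/9·R4.
Reading off the reduced rows gives x = -2, y = 5, z = -3, u = 4.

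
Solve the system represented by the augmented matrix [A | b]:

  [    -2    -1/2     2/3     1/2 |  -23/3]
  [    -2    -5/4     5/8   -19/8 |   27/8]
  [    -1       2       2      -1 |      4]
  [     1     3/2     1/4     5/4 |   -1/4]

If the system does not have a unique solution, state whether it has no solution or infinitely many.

no solution

Row-reduce:
R1 ← R1 / (-2).
R2 ← R2 + 2·R1.
R3 ← R3 + 1·R1.
R4 ← R4 − 1·R1.
R2 ← R2 / (-3/4).
R1 ← R1 − 1/4·R2.
R3 ← R3 − 9/4·R2.
R4 ← R4 − 5/4·R2.
R3 ← R3 / (37/24).
R1 ← R1 + 25/72·R3.
R2 ← R2 − 1/18·R3.
R4 ← R4 − 37/72·R3.
Row 4 reduces to 0 = 2/3, a contradiction. The system is inconsistent.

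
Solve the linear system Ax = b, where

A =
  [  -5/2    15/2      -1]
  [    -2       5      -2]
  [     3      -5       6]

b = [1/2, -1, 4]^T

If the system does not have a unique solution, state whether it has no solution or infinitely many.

Row-reduce:
R1 ← R1 / (-5/2).
R2 ← R2 + 2·R1.
R3 ← R3 − 3·R1.
R2 ← R2 / (-1).
R1 ← R1 + 3·R2.
R3 ← R3 − 4·R2.
Row 3 reduces to 0 = -1, a contradiction. The system is inconsistent.

no solution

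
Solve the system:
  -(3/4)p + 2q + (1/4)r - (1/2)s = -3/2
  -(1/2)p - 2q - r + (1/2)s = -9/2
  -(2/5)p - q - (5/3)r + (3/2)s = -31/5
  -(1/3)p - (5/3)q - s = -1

p = 3, q = 0, r = 3, s = 0

Row-reduce the augmented matrix:
R1 ← R1 / (-3/4).
R2 ← R2 + 1/2·R1.
R3 ← R3 + 2/5·R1.
R4 ← R4 + 1/3·R1.
R2 ← R2 / (-10/3).
R1 ← R1 + 8/3·R2.
R3 ← R3 + 31/15·R2.
R4 ← R4 + 23/9·R2.
R3 ← R3 / (-323/300).
R1 ← R1 − 3/5·R3.
R2 ← R2 − 7/20·R3.
R4 ← R4 − 47/60·R3.
R4 ← R4 / (-983/1938).
R1 ← R1 − 225/323·R4.
R2 ← R2 − 101/646·R4.
R3 ← R3 + 375/323·R4.
Reading off the reduced rows gives p = 3, q = 0, r = 3, s = 0.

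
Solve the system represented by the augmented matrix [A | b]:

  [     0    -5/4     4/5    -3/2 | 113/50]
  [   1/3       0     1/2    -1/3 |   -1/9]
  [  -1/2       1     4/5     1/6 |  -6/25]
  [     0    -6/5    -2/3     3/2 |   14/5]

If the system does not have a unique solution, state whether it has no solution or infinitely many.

x_1 = -4/3, x_2 = -2, x_3 = 6/5, x_4 = 4/5

Row-reduce the augmented matrix:
Swap R1 and R2.
R1 ← R1 / (1/3).
R3 ← R3 + 1/2·R1.
R2 ← R2 / (-5/4).
R3 ← R3 − 1·R2.
R4 ← R4 + 6/5·R2.
R3 ← R3 / (219/100).
R1 ← R1 − 3/2·R3.
R2 ← R2 + 16/25·R3.
R4 ← R4 + 538/375·R3.
R4 ← R4 / (38149/19710).
R1 ← R1 − 11/219·R4.
R2 ← R2 − 494/657·R4.
R3 ← R3 + 460/657·R4.
Reading off the reduced rows gives x_1 = -4/3, x_2 = -2, x_3 = 6/5, x_4 = 4/5.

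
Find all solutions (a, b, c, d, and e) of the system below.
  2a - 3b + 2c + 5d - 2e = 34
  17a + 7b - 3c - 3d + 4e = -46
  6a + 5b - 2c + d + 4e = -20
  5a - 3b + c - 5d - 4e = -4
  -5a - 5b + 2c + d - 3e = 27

Row-reduce:
R1 ← R1 / (2).
R2 ← R2 − 17·R1.
R3 ← R3 − 6·R1.
R4 ← R4 − 5·R1.
R5 ← R5 + 5·R1.
R2 ← R2 / (65/2).
R1 ← R1 + 3/2·R2.
R3 ← R3 − 14·R2.
R4 ← R4 − 9/2·R2.
R5 ← R5 + 25/2·R2.
R3 ← R3 / (8/13).
R1 ← R1 − 1/13·R3.
R2 ← R2 + 8/13·R3.
R4 ← R4 + 16/13·R3.
R5 ← R5 + 9/13·R3.
Swap R4 and R5.
R4 ← R4 / (23/10).
R1 ← R1 + 3/10·R4.
R2 ← R2 − 21/5·R4.
R3 ← R3 − 91/10·R4.
Row 5 reduces to 0 = 2, a contradiction. The system is inconsistent.

no solution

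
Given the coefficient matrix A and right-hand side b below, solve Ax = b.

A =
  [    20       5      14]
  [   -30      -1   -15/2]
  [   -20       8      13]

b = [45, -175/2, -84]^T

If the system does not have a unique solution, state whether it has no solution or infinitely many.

Row-reduce:
R1 ← R1 / (20).
R2 ← R2 + 30·R1.
R3 ← R3 + 20·R1.
R2 ← R2 / (13/2).
R1 ← R1 − 1/4·R2.
R3 ← R3 − 13·R2.
Row 3 reduces to 0 = 1, a contradiction. The system is inconsistent.

no solution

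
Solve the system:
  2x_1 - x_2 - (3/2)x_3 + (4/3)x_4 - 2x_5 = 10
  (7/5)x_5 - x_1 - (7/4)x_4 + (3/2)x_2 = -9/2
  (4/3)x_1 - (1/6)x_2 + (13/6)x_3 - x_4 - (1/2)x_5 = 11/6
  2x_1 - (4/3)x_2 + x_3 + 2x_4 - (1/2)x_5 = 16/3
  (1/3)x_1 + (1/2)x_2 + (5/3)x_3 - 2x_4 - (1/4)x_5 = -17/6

Row-reduce:
R1 ← R1 / (2).
R2 ← R2 + 1·R1.
R3 ← R3 − 4/3·R1.
R4 ← R4 − 2·R1.
R5 ← R5 − 1/3·R1.
R1 ← R1 + 1/2·R2.
R3 ← R3 − 1/2·R2.
R4 ← R4 + 1/3·R2.
R5 ← R5 − 2/3·R2.
R3 ← R3 / (85/24).
R1 ← R1 + 9/8·R3.
R2 ← R2 + 3/4·R3.
R4 ← R4 − 9/4·R3.
R5 ← R5 − 29/12·R3.
R4 ← R4 / (1777/1530).
R1 ← R1 + 103/340·R4.
R2 ← R2 + 349/255·R4.
R3 ← R3 + 97/255·R4.
R5 ← R5 + 1777/3060·R4.
Row 5 reduces to 0 = -2, a contradiction. The system is inconsistent.

no solution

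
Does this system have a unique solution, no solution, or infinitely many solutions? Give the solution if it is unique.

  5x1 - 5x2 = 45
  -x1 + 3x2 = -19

Row-reduce the augmented matrix:
R1 ← R1 / (5).
R2 ← R2 + 1·R1.
R2 ← R2 / (2).
R1 ← R1 + 1·R2.
Reading off the reduced rows gives x1 = 4, x2 = -5.

x1 = 4, x2 = -5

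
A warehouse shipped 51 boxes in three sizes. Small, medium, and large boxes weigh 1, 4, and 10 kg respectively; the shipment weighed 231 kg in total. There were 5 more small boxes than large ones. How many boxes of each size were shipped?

small boxes: 19, medium boxes: 18, large boxes: 14

Let s = small boxes, m = medium boxes, l = large boxes.
  s + m + l = 51
  s + 4m + 10l = 231
  s - l = 5
Row-reduce the augmented matrix:
R2 ← R2 − 1·R1.
R3 ← R3 − 1·R1.
R2 ← R2 / (3).
R1 ← R1 − 1·R2.
R3 ← R3 + 1·R2.
R1 ← R1 + 2·R3.
R2 ← R2 − 3·R3.
Reading off the reduced rows gives s = 19, m = 18, l = 14.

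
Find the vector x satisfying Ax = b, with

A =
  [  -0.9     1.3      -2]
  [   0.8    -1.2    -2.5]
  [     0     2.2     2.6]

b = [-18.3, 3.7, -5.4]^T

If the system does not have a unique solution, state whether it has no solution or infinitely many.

x_1 = 5, x_2 = -6, x_3 = 3

Row-reduce the augmented matrix:
R1 ← R1 / (-9/10).
R2 ← R2 − 4/5·R1.
R2 ← R2 / (-2/45).
R1 ← R1 + 13/9·R2.
R3 ← R3 − 11/5·R2.
R3 ← R3 / (-4183/20).
R1 ← R1 − 565/4·R3.
R2 ← R2 − 385/4·R3.
Reading off the reduced rows gives x_1 = 5, x_2 = -6, x_3 = 3.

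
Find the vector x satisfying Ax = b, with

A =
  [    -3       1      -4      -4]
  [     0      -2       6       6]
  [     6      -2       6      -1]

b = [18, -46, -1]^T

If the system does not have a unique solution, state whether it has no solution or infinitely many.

infinitely many solutions

Row-reduce:
R1 ← R1 / (-3).
R3 ← R3 − 6·R1.
R2 ← R2 / (-2).
R1 ← R1 + 1/3·R2.
R3 ← R3 / (-2).
R1 ← R1 − 1/3·R3.
R2 ← R2 + 3·R3.
Rank is 3 with 4 unknowns, leaving x_4 free.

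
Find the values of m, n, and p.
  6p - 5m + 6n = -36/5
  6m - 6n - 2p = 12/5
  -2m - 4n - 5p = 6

m = 0, n = 0, p = -6/5

Row-reduce the augmented matrix:
R1 ← R1 / (-5).
R2 ← R2 − 6·R1.
R3 ← R3 + 2·R1.
R2 ← R2 / (6/5).
R1 ← R1 + 6/5·R2.
R3 ← R3 + 32/5·R2.
R3 ← R3 / (61/3).
R1 ← R1 − 4·R3.
R2 ← R2 − 13/3·R3.
Reading off the reduced rows gives m = 0, n = 0, p = -6/5.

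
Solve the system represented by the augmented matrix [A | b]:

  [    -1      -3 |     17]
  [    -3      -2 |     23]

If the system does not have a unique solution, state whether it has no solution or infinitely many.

From equation 1: x_1 = -17 − 3·x_2.
Substitute into equation 2 and solve: x_2 = -4.
Then x_1 = -5.

x_1 = -5, x_2 = -4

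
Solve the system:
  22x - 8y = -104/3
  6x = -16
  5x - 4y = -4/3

Row-reduce the augmented matrix:
R1 ← R1 / (22).
R2 ← R2 − 6·R1.
R3 ← R3 − 5·R1.
R2 ← R2 / (24/11).
R1 ← R1 + 4/11·R2.
R3 ← R3 + 24/11·R2.
R3 reduces to 0 = 0, so the extra equation is consistent.
Reading off the reduced rows gives x = -8/3, y = -3.

x = -8/3, y = -3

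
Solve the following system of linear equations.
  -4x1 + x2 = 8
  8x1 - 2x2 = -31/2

Row-reduce:
R1 ← R1 / (-4).
R2 ← R2 − 8·R1.
Row 2 reduces to 0 = 1/2, a contradiction. The system is inconsistent.

no solution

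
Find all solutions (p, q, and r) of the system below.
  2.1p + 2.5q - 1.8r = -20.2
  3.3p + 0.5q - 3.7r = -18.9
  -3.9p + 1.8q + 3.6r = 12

p = -4, q = -4, r = 1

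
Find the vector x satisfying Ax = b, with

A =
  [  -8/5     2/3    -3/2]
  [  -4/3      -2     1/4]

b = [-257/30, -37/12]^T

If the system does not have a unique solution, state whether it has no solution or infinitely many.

Row-reduce:
R1 ← R1 / (-8/5).
R2 ← R2 + 4/3·R1.
R2 ← R2 / (-23/9).
R1 ← R1 + 5/12·R2.
Rank is 2 with 3 unknowns, leaving x_3 free.

infinitely many solutions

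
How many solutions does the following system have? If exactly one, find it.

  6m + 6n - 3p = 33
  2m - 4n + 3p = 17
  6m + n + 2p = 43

Row-reduce the augmented matrix:
R1 ← R1 / (6).
R2 ← R2 − 2·R1.
R3 ← R3 − 6·R1.
R2 ← R2 / (-6).
R1 ← R1 − 1·R2.
R3 ← R3 + 5·R2.
R3 ← R3 / (5/3).
R1 ← R1 − 1/6·R3.
R2 ← R2 + 2/3·R3.
Reading off the reduced rows gives m = 6, n = 1, p = 3.

m = 6, n = 1, p = 3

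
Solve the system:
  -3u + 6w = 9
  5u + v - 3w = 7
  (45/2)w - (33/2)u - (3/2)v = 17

Row-reduce:
R1 ← R1 / (-3).
R2 ← R2 − 5·R1.
R3 ← R3 + 33/2·R1.
R3 ← R3 + 3/2·R2.
Row 3 reduces to 0 = 1/2, a contradiction. The system is inconsistent.

no solution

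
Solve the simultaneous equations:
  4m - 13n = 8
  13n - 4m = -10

no solution

Row-reduce:
R1 ← R1 / (4).
R2 ← R2 + 4·R1.
Row 2 reduces to 0 = -2, a contradiction. The system is inconsistent.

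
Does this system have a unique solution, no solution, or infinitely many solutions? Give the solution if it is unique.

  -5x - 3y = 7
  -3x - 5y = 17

x = 1, y = -4

Row-reduce the augmented matrix:
R1 ← R1 / (-5).
R2 ← R2 + 3·R1.
R2 ← R2 / (-16/5).
R1 ← R1 − 3/5·R2.
Reading off the reduced rows gives x = 1, y = -4.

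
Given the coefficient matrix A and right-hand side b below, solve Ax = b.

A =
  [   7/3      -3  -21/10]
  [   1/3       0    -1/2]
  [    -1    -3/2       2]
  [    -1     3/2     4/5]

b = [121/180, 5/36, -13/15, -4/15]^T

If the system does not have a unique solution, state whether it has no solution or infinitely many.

Row-reduce the augmented matrix:
R1 ← R1 / (7/3).
R2 ← R2 − 1/3·R1.
R3 ← R3 + 1·R1.
R4 ← R4 + 1·R1.
R2 ← R2 / (3/7).
R1 ← R1 + 9/7·R2.
R3 ← R3 + 39/14·R2.
R4 ← R4 − 3/14·R2.
R3 ← R3 / (-1/5).
R1 ← R1 + 3/2·R3.
R2 ← R2 + 7/15·R3.
R4 reduces to 0 = 0, so the extra equation is consistent.
Reading off the reduced rows gives x_1 = 8/3, x_2 = 4/5, x_3 = 3/2.

x_1 = 8/3, x_2 = 4/5, x_3 = 3/2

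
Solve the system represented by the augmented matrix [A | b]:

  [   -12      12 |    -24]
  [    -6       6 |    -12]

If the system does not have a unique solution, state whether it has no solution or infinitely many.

infinitely many solutions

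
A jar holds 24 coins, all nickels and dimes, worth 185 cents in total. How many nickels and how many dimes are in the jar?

nickels: 11, dimes: 13

Let n = nickels, d = dimes.
  d + n = 24
  5n + 10d = 185
From equation 1: n = 24 − d.
Substitute into equation 2 and solve: d = 13.
Then n = 11.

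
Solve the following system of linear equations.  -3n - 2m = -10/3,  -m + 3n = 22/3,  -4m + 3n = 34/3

m = -4/3, n = 2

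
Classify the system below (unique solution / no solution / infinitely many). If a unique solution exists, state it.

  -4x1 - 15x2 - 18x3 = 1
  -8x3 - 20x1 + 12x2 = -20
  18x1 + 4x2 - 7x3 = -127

x1 = -4, x2 = -5, x3 = 5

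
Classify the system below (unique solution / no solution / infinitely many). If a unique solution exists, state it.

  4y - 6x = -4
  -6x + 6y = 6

x = 4, y = 5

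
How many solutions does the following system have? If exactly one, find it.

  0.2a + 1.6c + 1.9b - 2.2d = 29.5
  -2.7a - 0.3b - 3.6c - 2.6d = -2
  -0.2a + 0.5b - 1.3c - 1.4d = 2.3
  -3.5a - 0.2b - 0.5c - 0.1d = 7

Row-reduce the augmented matrix:
R1 ← R1 / (1/5).
R2 ← R2 + 27/10·R1.
R3 ← R3 + 1/5·R1.
R4 ← R4 + 7/2·R1.
R2 ← R2 / (507/20).
R1 ← R1 − 19/2·R2.
R3 ← R3 − 12/5·R2.
R4 ← R4 − 661/20·R2.
R3 ← R3 / (-2373/1690).
R1 ← R1 − 212/169·R3.
R2 ← R2 − 120/169·R3.
R4 ← R4 − 1363/338·R3.
R4 ← R4 / (46379/23730).
R1 ← R1 − 1472/2373·R4.
R2 ← R2 + 3674/2373·R4.
R3 ← R3 − 916/2373·R4.
Reading off the reduced rows gives a = -3, b = 5, c = 6, d = -5.

a = -3, b = 5, c = 6, d = -5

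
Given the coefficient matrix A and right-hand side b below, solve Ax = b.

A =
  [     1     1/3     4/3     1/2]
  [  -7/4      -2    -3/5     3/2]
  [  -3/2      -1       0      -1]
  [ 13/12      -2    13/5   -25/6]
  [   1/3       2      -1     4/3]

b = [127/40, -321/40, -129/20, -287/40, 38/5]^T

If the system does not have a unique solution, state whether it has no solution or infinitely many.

Row-reduce the augmented matrix:
R2 ← R2 + 7/4·R1.
R3 ← R3 + 3/2·R1.
R4 ← R4 − 13/12·R1.
R5 ← R5 − 1/3·R1.
R2 ← R2 / (-17/12).
R1 ← R1 − 1/3·R2.
R3 ← R3 + 1/2·R2.
R4 ← R4 + 85/36·R2.
R5 ← R5 − 17/9·R2.
R3 ← R3 / (118/85).
R1 ← R1 − 148/85·R3.
R2 ← R2 + 104/85·R3.
R4 ← R4 + 26/15·R3.
R5 ← R5 − 13/15·R3.
R4 ← R4 / (-1183/118).
R1 ← R1 − 143/59·R4.
R2 ← R2 + 311/118·R4.
R3 ← R3 + 185/236·R4.
R5 ← R5 − 1183/236·R4.
R5 reduces to 0 = 0, so the extra equation is consistent.
Reading off the reduced rows gives x_1 = 9/5, x_2 = 3, x_3 = 0, x_4 = 3/4.

x_1 = 9/5, x_2 = 3, x_3 = 0, x_4 = 3/4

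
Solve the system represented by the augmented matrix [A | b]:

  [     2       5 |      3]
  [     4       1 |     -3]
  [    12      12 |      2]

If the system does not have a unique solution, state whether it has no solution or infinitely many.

no solution

Row-reduce:
R1 ← R1 / (2).
R2 ← R2 − 4·R1.
R3 ← R3 − 12·R1.
R2 ← R2 / (-9).
R1 ← R1 − 5/2·R2.
R3 ← R3 + 18·R2.
Row 3 reduces to 0 = 2, a contradiction. The system is inconsistent.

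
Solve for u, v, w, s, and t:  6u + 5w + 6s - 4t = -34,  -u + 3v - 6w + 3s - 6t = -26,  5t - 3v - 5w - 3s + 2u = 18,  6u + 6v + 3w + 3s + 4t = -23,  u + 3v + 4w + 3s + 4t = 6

u = -4, v = -3, w = 0, s = 1, t = 4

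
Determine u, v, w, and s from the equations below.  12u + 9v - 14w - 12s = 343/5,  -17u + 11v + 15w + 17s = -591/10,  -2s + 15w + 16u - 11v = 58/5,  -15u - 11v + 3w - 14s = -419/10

Row-reduce the augmented matrix:
R1 ← R1 / (12).
R2 ← R2 + 17·R1.
R3 ← R3 − 16·R1.
R4 ← R4 + 15·R1.
R2 ← R2 / (95/4).
R1 ← R1 − 3/4·R2.
R3 ← R3 + 23·R2.
R4 ← R4 − 1/4·R2.
R3 ← R3 / (8261/285).
R1 ← R1 + 289/285·R3.
R2 ← R2 + 58/285·R3.
R4 ← R4 + 4118/285·R3.
R4 ← R4 / (-181917/8261).
R1 ← R1 + 4215/8261·R4.
R2 ← R2 − 812/8261·R4.
R3 ← R3 − 3990/8261·R4.
Reading off the reduced rows gives u = 5/2, v = 7/5, w = -1, s = -1.

u = 5/2, v = 7/5, w = -1, s = -1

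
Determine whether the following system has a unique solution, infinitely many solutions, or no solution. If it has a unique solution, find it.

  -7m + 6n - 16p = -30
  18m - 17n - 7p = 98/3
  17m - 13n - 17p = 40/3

m = 0, n = -7/3, p = 1

Row-reduce the augmented matrix:
R1 ← R1 / (-7).
R2 ← R2 − 18·R1.
R3 ← R3 − 17·R1.
R2 ← R2 / (-11/7).
R1 ← R1 + 6/7·R2.
R3 ← R3 − 11/7·R2.
R3 ← R3 / (-104).
R1 ← R1 − 314/11·R3.
R2 ← R2 − 337/11·R3.
Reading off the reduced rows gives m = 0, n = -7/3, p = 1.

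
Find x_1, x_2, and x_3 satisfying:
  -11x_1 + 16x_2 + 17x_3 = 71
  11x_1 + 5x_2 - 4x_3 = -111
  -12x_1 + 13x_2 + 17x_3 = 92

Row-reduce the augmented matrix:
R1 ← R1 / (-11).
R2 ← R2 − 11·R1.
R3 ← R3 + 12·R1.
R2 ← R2 / (21).
R1 ← R1 + 16/11·R2.
R3 ← R3 + 49/11·R2.
R3 ← R3 / (40/33).
R1 ← R1 + 149/231·R3.
R2 ← R2 − 13/21·R3.
Reading off the reduced rows gives x_1 = -6, x_2 = -5, x_3 = 5.

x_1 = -6, x_2 = -5, x_3 = 5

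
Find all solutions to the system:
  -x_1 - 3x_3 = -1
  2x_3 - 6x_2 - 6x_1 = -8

infinitely many solutions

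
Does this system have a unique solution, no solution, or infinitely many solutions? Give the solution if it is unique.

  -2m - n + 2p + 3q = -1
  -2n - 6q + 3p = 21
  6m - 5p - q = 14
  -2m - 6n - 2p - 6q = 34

m = 3, n = -6, p = 1, q = -1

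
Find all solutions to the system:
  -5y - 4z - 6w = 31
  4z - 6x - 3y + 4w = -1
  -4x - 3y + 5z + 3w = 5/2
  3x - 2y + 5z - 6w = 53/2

x = 0, y = -3, z = 1/2, w = -3

Row-reduce the augmented matrix:
Swap R1 and R2.
R1 ← R1 / (-6).
R3 ← R3 + 4·R1.
R4 ← R4 − 3·R1.
R2 ← R2 / (-5).
R1 ← R1 − 1/2·R2.
R3 ← R3 + 1·R2.
R4 ← R4 + 7/2·R2.
R3 ← R3 / (47/15).
R1 ← R1 + 16/15·R3.
R2 ← R2 − 4/5·R3.
R4 ← R4 − 49/5·R3.
R4 ← R4 / (-216/47).
R1 ← R1 + 35/47·R4.
R2 ← R2 − 38/47·R4.
R3 ← R3 − 23/47·R4.
Reading off the reduced rows gives x = 0, y = -3, z = 1/2, w = -3.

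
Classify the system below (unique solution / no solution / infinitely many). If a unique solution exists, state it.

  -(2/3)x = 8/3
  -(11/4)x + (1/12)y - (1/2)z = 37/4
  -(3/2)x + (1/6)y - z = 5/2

infinitely many solutions

Row-reduce:
R1 ← R1 / (-2/3).
R2 ← R2 + 11/4·R1.
R3 ← R3 + 3/2·R1.
R2 ← R2 / (1/12).
R3 ← R3 − 1/6·R2.
Rank is 2 with 3 unknowns, leaving z free.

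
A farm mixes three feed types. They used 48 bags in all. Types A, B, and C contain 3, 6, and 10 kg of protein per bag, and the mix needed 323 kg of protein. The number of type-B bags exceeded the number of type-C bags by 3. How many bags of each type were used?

type-A bags: 11, type-B bags: 20, type-C bags: 17

Let a = type-A bags, b = type-B bags, c = type-C bags.
  a + b + c = 48
  3a + 6b + 10c = 323
  b - c = 3
Row-reduce the augmented matrix:
R2 ← R2 − 3·R1.
R2 ← R2 / (3).
R1 ← R1 − 1·R2.
R3 ← R3 − 1·R2.
R3 ← R3 / (-10/3).
R1 ← R1 + 4/3·R3.
R2 ← R2 − 7/3·R3.
Reading off the reduced rows gives a = 11, b = 20, c = 17.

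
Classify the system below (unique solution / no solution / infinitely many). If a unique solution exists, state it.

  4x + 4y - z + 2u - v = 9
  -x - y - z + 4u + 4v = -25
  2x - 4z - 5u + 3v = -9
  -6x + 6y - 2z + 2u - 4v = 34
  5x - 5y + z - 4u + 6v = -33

Row-reduce the augmented matrix:
R1 ← R1 / (4).
R2 ← R2 + 1·R1.
R3 ← R3 − 2·R1.
R4 ← R4 + 6·R1.
R5 ← R5 − 5·R1.
Swap R2 and R3.
R2 ← R2 / (-2).
R1 ← R1 − 1·R2.
R4 ← R4 − 12·R2.
R5 ← R5 + 10·R2.
R3 ← R3 / (-5/4).
R1 ← R1 + 2·R3.
R2 ← R2 − 7/4·R3.
R4 ← R4 + 49/2·R3.
R5 ← R5 − 79/4·R3.
R4 ← R4 / (-596/5).
R1 ← R1 + 97/10·R4.
R2 ← R2 − 93/10·R4.
R3 ← R3 + 18/5·R4.
R5 ← R5 − 473/5·R4.
R5 ← R5 / (885/298).
R1 ← R1 − 131/596·R5.
R2 ← R2 + 611/596·R5.
R3 ← R3 + 186/149·R5.
R4 ← R4 − 145/298·R5.
Reading off the reduced rows gives x = -1, y = 4, z = 2, u = -2, v = -3.

x = -1, y = 4, z = 2, u = -2, v = -3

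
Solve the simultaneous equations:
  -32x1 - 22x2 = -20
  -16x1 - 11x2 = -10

Row-reduce:
R1 ← R1 / (-32).
R2 ← R2 + 16·R1.
Rank is 1 with 2 unknowns, leaving x2 free.

infinitely many solutions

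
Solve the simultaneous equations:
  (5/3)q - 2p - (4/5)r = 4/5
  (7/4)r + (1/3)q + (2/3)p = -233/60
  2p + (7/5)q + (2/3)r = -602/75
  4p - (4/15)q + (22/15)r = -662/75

p = -2, q = -12/5, r = -1

Row-reduce the augmented matrix:
R1 ← R1 / (-2).
R2 ← R2 − 2/3·R1.
R3 ← R3 − 2·R1.
R4 ← R4 − 4·R1.
R2 ← R2 / (8/9).
R1 ← R1 + 5/6·R2.
R3 ← R3 − 46/15·R2.
R4 ← R4 − 46/15·R2.
R3 ← R3 / (-6301/1200).
R1 ← R1 − 573/320·R3.
R2 ← R2 − 267/160·R3.
R4 ← R4 + 6301/1200·R3.
R4 reduces to 0 = 0, so the extra equation is consistent.
Reading off the reduced rows gives p = -2, q = -12/5, r = -1.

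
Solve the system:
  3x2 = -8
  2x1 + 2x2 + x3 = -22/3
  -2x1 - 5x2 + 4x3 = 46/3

Row-reduce the augmented matrix:
Swap R1 and R2.
R1 ← R1 / (2).
R3 ← R3 + 2·R1.
R2 ← R2 / (3).
R1 ← R1 − 1·R2.
R3 ← R3 + 3·R2.
R3 ← R3 / (5).
R1 ← R1 − 1/2·R3.
Reading off the reduced rows gives x1 = -1, x2 = -8/3, x3 = 0.

x1 = -1, x2 = -8/3, x3 = 0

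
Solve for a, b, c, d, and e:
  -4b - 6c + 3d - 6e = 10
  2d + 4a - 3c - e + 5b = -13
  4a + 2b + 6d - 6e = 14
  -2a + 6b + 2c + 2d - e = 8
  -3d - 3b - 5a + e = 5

Row-reduce the augmented matrix:
Swap R1 and R2.
R1 ← R1 / (4).
R3 ← R3 − 4·R1.
R4 ← R4 + 2·R1.
R5 ← R5 + 5·R1.
R2 ← R2 / (-4).
R1 ← R1 − 5/4·R2.
R3 ← R3 + 3·R2.
R4 ← R4 − 17/2·R2.
R5 ← R5 − 13/4·R2.
R3 ← R3 / (15/2).
R1 ← R1 + 21/8·R3.
R2 ← R2 − 3/2·R3.
R4 ← R4 + 49/4·R3.
R5 ← R5 + 69/8·R3.
R4 ← R4 / (367/30).
R1 ← R1 − 41/20·R4.
R2 ← R2 + 11/10·R4.
R3 ← R3 − 7/30·R4.
R5 ← R5 − 79/20·R4.
R5 ← R5 / (-613/734).
R1 ← R1 − 165/734·R5.
R2 ← R2 − 90/367·R5.
R3 ← R3 − 81/367·R5.
R4 ← R4 + 452/367·R5.
Reading off the reduced rows gives a = -2, b = -1, c = 2, d = 2, e = -2.

a = -2, b = -1, c = 2, d = 2, e = -2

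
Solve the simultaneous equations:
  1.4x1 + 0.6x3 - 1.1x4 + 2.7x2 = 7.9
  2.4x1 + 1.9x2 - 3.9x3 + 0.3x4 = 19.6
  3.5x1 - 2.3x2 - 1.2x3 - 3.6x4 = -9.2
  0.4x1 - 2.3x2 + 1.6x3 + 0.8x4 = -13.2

x1 = 0, x2 = 4, x3 = -3, x4 = 1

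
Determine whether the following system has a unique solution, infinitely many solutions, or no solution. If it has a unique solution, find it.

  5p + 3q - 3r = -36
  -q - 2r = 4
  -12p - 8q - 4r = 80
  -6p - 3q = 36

p = -3, q = -6, r = 1

Row-reduce the augmented matrix:
R1 ← R1 / (5).
R3 ← R3 + 12·R1.
R4 ← R4 + 6·R1.
R2 ← R2 / (-1).
R1 ← R1 − 3/5·R2.
R3 ← R3 + 4/5·R2.
R4 ← R4 − 3/5·R2.
R3 ← R3 / (-48/5).
R1 ← R1 + 9/5·R3.
R2 ← R2 − 2·R3.
R4 ← R4 + 24/5·R3.
R4 reduces to 0 = 0, so the extra equation is consistent.
Reading off the reduced rows gives p = -3, q = -6, r = 1.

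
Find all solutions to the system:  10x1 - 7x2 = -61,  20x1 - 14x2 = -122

Row-reduce:
R1 ← R1 / (10).
R2 ← R2 − 20·R1.
Rank is 1 with 2 unknowns, leaving x2 free.

infinitely many solutions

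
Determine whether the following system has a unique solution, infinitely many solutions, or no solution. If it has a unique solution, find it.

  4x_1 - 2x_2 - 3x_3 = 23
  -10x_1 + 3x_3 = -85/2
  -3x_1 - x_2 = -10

no solution

Row-reduce:
R1 ← R1 / (4).
R2 ← R2 + 10·R1.
R3 ← R3 + 3·R1.
R2 ← R2 / (-5).
R1 ← R1 + 1/2·R2.
R3 ← R3 + 5/2·R2.
Row 3 reduces to 0 = -1/4, a contradiction. The system is inconsistent.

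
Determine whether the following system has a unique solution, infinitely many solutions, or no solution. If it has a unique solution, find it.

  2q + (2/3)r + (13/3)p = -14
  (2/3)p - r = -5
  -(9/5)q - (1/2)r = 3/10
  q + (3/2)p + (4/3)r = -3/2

no solution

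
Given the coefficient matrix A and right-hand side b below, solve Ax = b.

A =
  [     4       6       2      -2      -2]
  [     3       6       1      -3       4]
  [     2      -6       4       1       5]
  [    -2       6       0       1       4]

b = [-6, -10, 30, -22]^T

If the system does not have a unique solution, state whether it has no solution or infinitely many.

infinitely many solutions

Row-reduce:
R1 ← R1 / (4).
R2 ← R2 − 3·R1.
R3 ← R3 − 2·R1.
R4 ← R4 + 2·R1.
R2 ← R2 / (3/2).
R1 ← R1 − 3/2·R2.
R3 ← R3 + 9·R2.
R4 ← R4 − 9·R2.
Swap R3 and R4.
R3 ← R3 / (4).
R1 ← R1 − 1·R3.
R2 ← R2 + 1/3·R3.
R4 ← R4 / (-7).
R1 ← R1 + 5/4·R4.
R2 ← R2 + 1/4·R4.
R3 ← R3 − 9/4·R4.
Rank is 4 with 5 unknowns, leaving x_5 free.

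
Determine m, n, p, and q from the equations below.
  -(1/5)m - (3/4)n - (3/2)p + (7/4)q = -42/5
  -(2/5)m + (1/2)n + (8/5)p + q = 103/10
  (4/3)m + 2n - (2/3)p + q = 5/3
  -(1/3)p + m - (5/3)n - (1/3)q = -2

m = 2, n = 1, p = 6, q = 1

Row-reduce the augmented matrix:
R1 ← R1 / (-1/5).
R2 ← R2 + 2/5·R1.
R3 ← R3 − 4/3·R1.
R4 ← R4 − 1·R1.
R2 ← R2 / (2).
R1 ← R1 − 15/4·R2.
R3 ← R3 + 3·R2.
R4 ← R4 + 65/12·R2.
R3 ← R3 / (-113/30).
R1 ← R1 + 9/8·R3.
R2 ← R2 − 23/10·R3.
R4 ← R4 − 37/8·R3.
R4 ← R4 / (8539/678).
R1 ← R1 + 760/113·R4.
R2 ← R2 − 474/113·R4.
R3 ← R3 + 535/226·R4.
Reading off the reduced rows gives m = 2, n = 1, p = 6, q = 1.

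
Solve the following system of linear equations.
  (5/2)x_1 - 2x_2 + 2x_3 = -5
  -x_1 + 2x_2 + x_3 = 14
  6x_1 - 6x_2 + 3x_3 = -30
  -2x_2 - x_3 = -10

no solution

Row-reduce:
R1 ← R1 / (5/2).
R2 ← R2 + 1·R1.
R3 ← R3 − 6·R1.
R2 ← R2 / (6/5).
R1 ← R1 + 4/5·R2.
R3 ← R3 + 6/5·R2.
R4 ← R4 + 2·R2.
Swap R3 and R4.
R3 ← R3 / (2).
R1 ← R1 − 2·R3.
R2 ← R2 − 3/2·R3.
Row 4 reduces to 0 = -6, a contradiction. The system is inconsistent.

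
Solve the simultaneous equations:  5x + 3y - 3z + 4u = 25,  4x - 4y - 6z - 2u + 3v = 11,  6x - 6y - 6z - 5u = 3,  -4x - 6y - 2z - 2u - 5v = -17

infinitely many solutions

Row-reduce:
R1 ← R1 / (5).
R2 ← R2 − 4·R1.
R3 ← R3 − 6·R1.
R4 ← R4 + 4·R1.
R2 ← R2 / (-32/5).
R1 ← R1 − 3/5·R2.
R3 ← R3 + 48/5·R2.
R4 ← R4 + 18/5·R2.
R3 ← R3 / (3).
R1 ← R1 + 15/16·R3.
R2 ← R2 − 9/16·R3.
R4 ← R4 + 19/8·R3.
R4 ← R4 / (61/24).
R1 ← R1 + 5/16·R4.
R2 ← R2 − 19/16·R4.
R3 ← R3 + 2/3·R4.
Rank is 4 with 5 unknowns, leaving v free.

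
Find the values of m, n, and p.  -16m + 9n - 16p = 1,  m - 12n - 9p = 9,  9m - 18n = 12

m = -2, n = -5/3, p = 1

Row-reduce the augmented matrix:
R1 ← R1 / (-16).
R2 ← R2 − 1·R1.
R3 ← R3 − 9·R1.
R2 ← R2 / (-183/16).
R1 ← R1 + 9/16·R2.
R3 ← R3 + 207/16·R2.
R3 ← R3 / (141/61).
R1 ← R1 − 91/61·R3.
R2 ← R2 − 160/183·R3.
Reading off the reduced rows gives m = -2, n = -5/3, p = 1.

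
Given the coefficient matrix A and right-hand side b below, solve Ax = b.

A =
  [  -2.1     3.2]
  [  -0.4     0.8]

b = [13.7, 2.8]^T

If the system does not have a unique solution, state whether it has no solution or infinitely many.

Row-reduce the augmented matrix:
R1 ← R1 / (-21/10).
R2 ← R2 + 2/5·R1.
R2 ← R2 / (4/21).
R1 ← R1 + 32/21·R2.
Reading off the reduced rows gives x_1 = -5, x_2 = 1.

x_1 = -5, x_2 = 1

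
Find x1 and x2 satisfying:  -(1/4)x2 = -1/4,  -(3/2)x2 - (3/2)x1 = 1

x1 = -5/3, x2 = 1

Row-reduce the augmented matrix:
Swap R1 and R2.
R1 ← R1 / (-3/2).
R2 ← R2 / (-1/4).
R1 ← R1 − 1·R2.
Reading off the reduced rows gives x1 = -5/3, x2 = 1.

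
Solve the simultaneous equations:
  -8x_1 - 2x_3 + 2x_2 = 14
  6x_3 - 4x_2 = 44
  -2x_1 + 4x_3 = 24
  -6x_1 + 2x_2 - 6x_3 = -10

x_1 = -4, x_2 = -5, x_3 = 4

Row-reduce the augmented matrix:
R1 ← R1 / (-8).
R3 ← R3 + 2·R1.
R4 ← R4 + 6·R1.
R2 ← R2 / (-4).
R1 ← R1 + 1/4·R2.
R3 ← R3 + 1/2·R2.
R4 ← R4 − 1/2·R2.
R3 ← R3 / (15/4).
R1 ← R1 + 1/8·R3.
R2 ← R2 + 3/2·R3.
R4 ← R4 + 15/4·R3.
R4 reduces to 0 = 0, so the extra equation is consistent.
Reading off the reduced rows gives x_1 = -4, x_2 = -5, x_3 = 4.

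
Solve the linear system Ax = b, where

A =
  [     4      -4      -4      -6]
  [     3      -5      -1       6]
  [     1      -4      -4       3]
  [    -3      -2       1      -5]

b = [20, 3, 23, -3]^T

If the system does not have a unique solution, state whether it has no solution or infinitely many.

x_1 = -1, x_2 = 0, x_3 = -6, x_4 = 0

Row-reduce the augmented matrix:
R1 ← R1 / (4).
R2 ← R2 − 3·R1.
R3 ← R3 − 1·R1.
R4 ← R4 + 3·R1.
R2 ← R2 / (-2).
R1 ← R1 + 1·R2.
R3 ← R3 + 3·R2.
R4 ← R4 + 5·R2.
R3 ← R3 / (-6).
R1 ← R1 + 2·R3.
R2 ← R2 + 1·R3.
R4 ← R4 + 7·R3.
R4 ← R4 / (-181/8).
R1 ← R1 + 3·R4.
R2 ← R2 + 27/8·R4.
R3 ← R3 − 15/8·R4.
Reading off the reduced rows gives x_1 = -1, x_2 = 0, x_3 = -6, x_4 = 0.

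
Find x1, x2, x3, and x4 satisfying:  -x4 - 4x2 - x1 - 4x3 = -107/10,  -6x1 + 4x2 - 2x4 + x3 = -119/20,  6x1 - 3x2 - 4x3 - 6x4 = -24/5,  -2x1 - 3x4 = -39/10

x1 = 6/5, x2 = 0, x3 = 9/4, x4 = 1/2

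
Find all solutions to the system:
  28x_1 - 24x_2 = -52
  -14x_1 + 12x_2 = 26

Row-reduce:
R1 ← R1 / (28).
R2 ← R2 + 14·R1.
Rank is 1 with 2 unknowns, leaving x_2 free.

infinitely many solutions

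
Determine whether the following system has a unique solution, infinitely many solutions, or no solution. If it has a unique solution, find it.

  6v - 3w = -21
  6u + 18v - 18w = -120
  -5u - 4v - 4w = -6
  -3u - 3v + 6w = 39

Row-reduce the augmented matrix:
Swap R1 and R2.
R1 ← R1 / (6).
R3 ← R3 + 5·R1.
R4 ← R4 + 3·R1.
R2 ← R2 / (6).
R1 ← R1 − 3·R2.
R3 ← R3 − 11·R2.
R4 ← R4 − 6·R2.
R3 ← R3 / (-27/2).
R1 ← R1 + 3/2·R3.
R2 ← R2 + 1/2·R3.
R4 reduces to 0 = 0, so the extra equation is consistent.
Reading off the reduced rows gives u = -2, v = -1, w = 5.

u = -2, v = -1, w = 5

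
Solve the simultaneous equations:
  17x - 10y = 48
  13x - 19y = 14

x = 4, y = 2

Row-reduce the augmented matrix:
R1 ← R1 / (17).
R2 ← R2 − 13·R1.
R2 ← R2 / (-193/17).
R1 ← R1 + 10/17·R2.
Reading off the reduced rows gives x = 4, y = 2.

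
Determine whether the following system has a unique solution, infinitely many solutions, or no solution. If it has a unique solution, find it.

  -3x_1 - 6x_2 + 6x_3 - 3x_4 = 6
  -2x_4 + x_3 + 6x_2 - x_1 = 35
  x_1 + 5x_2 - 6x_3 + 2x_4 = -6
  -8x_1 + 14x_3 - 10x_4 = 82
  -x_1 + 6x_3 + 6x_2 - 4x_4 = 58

Row-reduce the augmented matrix:
R1 ← R1 / (-3).
R2 ← R2 + 1·R1.
R3 ← R3 − 1·R1.
R4 ← R4 + 8·R1.
R5 ← R5 + 1·R1.
R2 ← R2 / (8).
R1 ← R1 − 2·R2.
R3 ← R3 − 3·R2.
R4 ← R4 − 16·R2.
R5 ← R5 − 8·R2.
R3 ← R3 / (-29/8).
R1 ← R1 + 7/4·R3.
R2 ← R2 + 1/8·R3.
R5 ← R5 − 5·R3.
Swap R4 and R5.
R4 ← R4 / (-3/29).
R1 ← R1 − 17/29·R4.
R2 ← R2 + 5/29·R4.
R3 ← R3 + 11/29·R4.
R5 reduces to 0 = 0, so the extra equation is consistent.
Reading off the reduced rows gives x_1 = 0, x_2 = 4, x_3 = 3, x_4 = -4.

x_1 = 0, x_2 = 4, x_3 = 3, x_4 = -4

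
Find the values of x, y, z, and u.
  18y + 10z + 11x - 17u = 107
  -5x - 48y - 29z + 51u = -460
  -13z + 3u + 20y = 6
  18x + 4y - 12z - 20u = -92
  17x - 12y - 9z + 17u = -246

x = -6, y = 4, z = 5, u = -3

Row-reduce the augmented matrix:
R1 ← R1 / (11).
R2 ← R2 + 5·R1.
R4 ← R4 − 18·R1.
R5 ← R5 − 17·R1.
R2 ← R2 / (-438/11).
R1 ← R1 − 18/11·R2.
R3 ← R3 − 20·R2.
R4 ← R4 + 280/11·R2.
R5 ← R5 + 438/11·R2.
R3 ← R3 / (-5537/219).
R1 ← R1 + 7/73·R3.
R2 ← R2 − 269/438·R3.
R4 ← R4 + 2788/219·R3.
R4 ← R4 / (-178842/5537).
R1 ← R1 − 110/791·R4.
R2 ← R2 + 5381/11074·R4.
R3 ← R3 + 5417/5537·R4.
R5 reduces to 0 = 0, so the extra equation is consistent.
Reading off the reduced rows gives x = -6, y = 4, z = 5, u = -3.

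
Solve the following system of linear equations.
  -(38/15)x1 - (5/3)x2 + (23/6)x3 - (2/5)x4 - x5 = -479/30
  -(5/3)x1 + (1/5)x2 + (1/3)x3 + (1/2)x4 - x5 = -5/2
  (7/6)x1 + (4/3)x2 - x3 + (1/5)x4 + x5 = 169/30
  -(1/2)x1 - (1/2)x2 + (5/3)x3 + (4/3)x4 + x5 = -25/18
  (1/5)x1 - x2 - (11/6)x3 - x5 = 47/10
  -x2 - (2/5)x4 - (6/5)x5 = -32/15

x1 = 1, x2 = 0, x3 = -3, x4 = 7/3, x5 = 1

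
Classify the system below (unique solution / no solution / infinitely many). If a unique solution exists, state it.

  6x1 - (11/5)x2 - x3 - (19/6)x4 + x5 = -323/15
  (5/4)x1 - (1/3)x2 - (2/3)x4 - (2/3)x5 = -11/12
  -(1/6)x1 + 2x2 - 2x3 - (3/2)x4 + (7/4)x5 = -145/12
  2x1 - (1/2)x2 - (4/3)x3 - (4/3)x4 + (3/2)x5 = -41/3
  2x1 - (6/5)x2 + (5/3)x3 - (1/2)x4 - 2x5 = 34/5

Row-reduce:
R1 ← R1 / (6).
R2 ← R2 − 5/4·R1.
R3 ← R3 + 1/6·R1.
R4 ← R4 − 2·R1.
R5 ← R5 − 2·R1.
R2 ← R2 / (1/8).
R1 ← R1 + 11/30·R2.
R3 ← R3 − 349/180·R2.
R4 ← R4 − 7/30·R2.
R5 ← R5 + 7/15·R2.
R3 ← R3 / (-142/27).
R1 ← R1 − 4/9·R3.
R2 ← R2 − 5/3·R3.
R4 ← R4 + 25/18·R3.
R5 ← R5 − 25/9·R3.
R4 ← R4 / (3223/25560).
R1 ← R1 + 239/355·R4.
R2 ← R2 + 149/284·R4.
R3 ← R3 − 1199/4260·R4.
R5 ← R5 + 3223/12780·R4.
Row 5 reduces to 0 = 1, a contradiction. The system is inconsistent.

no solution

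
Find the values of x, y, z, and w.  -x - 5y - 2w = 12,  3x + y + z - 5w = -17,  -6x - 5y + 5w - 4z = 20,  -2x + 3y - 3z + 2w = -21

Row-reduce the augmented matrix:
R1 ← R1 / (-1).
R2 ← R2 − 3·R1.
R3 ← R3 + 6·R1.
R4 ← R4 + 2·R1.
R2 ← R2 / (-14).
R1 ← R1 − 5·R2.
R3 ← R3 − 25·R2.
R4 ← R4 − 13·R2.
R3 ← R3 / (-31/14).
R1 ← R1 − 5/14·R3.
R2 ← R2 + 1/14·R3.
R4 ← R4 + 29/14·R3.
R4 ← R4 / (-54/31).
R1 ← R1 + 73/31·R4.
R2 ← R2 − 27/31·R4.
R3 ← R3 − 37/31·R4.
Reading off the reduced rows gives x = 6, y = -6, z = 1, w = 6.

x = 6, y = -6, z = 1, w = 6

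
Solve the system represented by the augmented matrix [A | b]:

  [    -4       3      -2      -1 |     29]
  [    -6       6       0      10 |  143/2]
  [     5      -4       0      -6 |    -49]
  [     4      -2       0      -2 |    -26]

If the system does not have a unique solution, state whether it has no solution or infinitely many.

Row-reduce:
R1 ← R1 / (-4).
R2 ← R2 + 6·R1.
R3 ← R3 − 5·R1.
R4 ← R4 − 4·R1.
R2 ← R2 / (3/2).
R1 ← R1 + 3/4·R2.
R3 ← R3 + 1/4·R2.
R4 ← R4 − 1·R2.
R3 ← R3 / (-2).
R1 ← R1 − 2·R3.
R2 ← R2 − 2·R3.
R4 ← R4 + 4·R3.
Row 4 reduces to 0 = 1/2, a contradiction. The system is inconsistent.

no solution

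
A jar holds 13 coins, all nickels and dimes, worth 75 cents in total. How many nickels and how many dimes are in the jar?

Let n = nickels, d = dimes.
  n + d = 13
  10d + 5n = 75
From equation 1: n = 13 − d.
Substitute into equation 2 and solve: d = 2.
Then n = 11.

nickels: 11, dimes: 2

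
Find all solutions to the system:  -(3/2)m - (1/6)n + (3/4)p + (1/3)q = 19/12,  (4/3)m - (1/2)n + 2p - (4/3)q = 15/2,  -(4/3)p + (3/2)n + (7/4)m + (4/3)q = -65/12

infinitely many solutions

Row-reduce:
R1 ← R1 / (-3/2).
R2 ← R2 − 4/3·R1.
R3 ← R3 − 7/4·R1.
R2 ← R2 / (-35/54).
R1 ← R1 − 1/9·R2.
R3 ← R3 − 47/36·R2.
R3 ← R3 / (4127/840).
R1 ← R1 + 3/70·R3.
R2 ← R2 + 144/35·R3.
Rank is 3 with 4 unknowns, leaving q free.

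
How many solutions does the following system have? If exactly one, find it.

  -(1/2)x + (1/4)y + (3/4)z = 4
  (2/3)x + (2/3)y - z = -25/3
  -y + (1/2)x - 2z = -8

Row-reduce the augmented matrix:
R1 ← R1 / (-1/2).
R2 ← R2 − 2/3·R1.
R3 ← R3 − 1/2·R1.
R1 ← R1 + 1/2·R2.
R3 ← R3 + 3/4·R2.
R3 ← R3 / (-5/4).
R1 ← R1 + 3/2·R3.
Reading off the reduced rows gives x = -2, y = -3, z = 5.

x = -2, y = -3, z = 5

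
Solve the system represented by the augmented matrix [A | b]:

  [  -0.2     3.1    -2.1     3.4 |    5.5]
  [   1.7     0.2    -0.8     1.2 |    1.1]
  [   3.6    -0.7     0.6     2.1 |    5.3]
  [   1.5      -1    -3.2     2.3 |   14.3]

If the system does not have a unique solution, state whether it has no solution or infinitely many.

Row-reduce the augmented matrix:
R1 ← R1 / (-1/5).
R2 ← R2 − 17/10·R1.
R3 ← R3 − 18/5·R1.
R4 ← R4 − 3/2·R1.
R2 ← R2 / (531/20).
R1 ← R1 + 31/2·R2.
R3 ← R3 − 551/10·R2.
R4 ← R4 − 89/4·R2.
R3 ← R3 / (7991/5310).
R1 ← R1 + 206/531·R3.
R2 ← R2 + 373/531·R3.
R4 ← R4 + 8816/2655·R3.
R4 ← R4 / (70513/15982).
R1 ← R1 − 6290/7991·R4.
R2 ← R2 − 12165/7991·R4.
R3 ← R3 − 4421/7991·R4.
Reading off the reduced rows gives x_1 = -3, x_2 = -5, x_3 = 0, x_4 = 6.

x_1 = -3, x_2 = -5, x_3 = 0, x_4 = 6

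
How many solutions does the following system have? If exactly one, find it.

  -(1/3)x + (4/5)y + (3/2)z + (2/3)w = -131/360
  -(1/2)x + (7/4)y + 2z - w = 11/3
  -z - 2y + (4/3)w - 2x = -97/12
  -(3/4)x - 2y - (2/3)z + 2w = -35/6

x = 8/3, y = -2, z = 11/4, w = -3

Row-reduce the augmented matrix:
R1 ← R1 / (-1/3).
R2 ← R2 + 1/2·R1.
R3 ← R3 + 2·R1.
R4 ← R4 + 3/4·R1.
R2 ← R2 / (11/20).
R1 ← R1 + 12/5·R2.
R3 ← R3 + 34/5·R2.
R4 ← R4 + 19/5·R2.
R3 ← R3 / (-144/11).
R1 ← R1 + 123/22·R3.
R2 ← R2 + 5/11·R3.
R4 ← R4 + 1523/264·R3.
R4 ← R4 / (-1615/1296).
R1 ← R1 − 35/36·R4.
R2 ← R2 + 145/54·R4.
R3 ← R3 − 113/54·R4.
Reading off the reduced rows gives x = 8/3, y = -2, z = 11/4, w = -3.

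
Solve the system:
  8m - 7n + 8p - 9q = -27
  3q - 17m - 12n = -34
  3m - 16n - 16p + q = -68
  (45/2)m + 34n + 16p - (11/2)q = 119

infinitely many solutions

Row-reduce:
R1 ← R1 / (8).
R2 ← R2 + 17·R1.
R3 ← R3 − 3·R1.
R4 ← R4 − 45/2·R1.
R2 ← R2 / (-215/8).
R1 ← R1 + 7/8·R2.
R3 ← R3 + 107/8·R2.
R4 ← R4 − 859/16·R2.
R3 ← R3 / (-5904/215).
R1 ← R1 − 96/215·R3.
R2 ← R2 + 136/215·R3.
R4 ← R4 − 5904/215·R3.
Rank is 3 with 4 unknowns, leaving q free.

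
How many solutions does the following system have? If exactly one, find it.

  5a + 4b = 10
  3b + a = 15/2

a = 0, b = 5/2

Row-reduce the augmented matrix:
R1 ← R1 / (5).
R2 ← R2 − 1·R1.
R2 ← R2 / (11/5).
R1 ← R1 − 4/5·R2.
Reading off the reduced rows gives a = 0, b = 5/2.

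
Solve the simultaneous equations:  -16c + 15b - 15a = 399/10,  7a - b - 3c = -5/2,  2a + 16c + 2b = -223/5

Row-reduce the augmented matrix:
R1 ← R1 / (-15).
R2 ← R2 − 7·R1.
R3 ← R3 − 2·R1.
R2 ← R2 / (6).
R1 ← R1 + 1·R2.
R3 ← R3 − 4·R2.
R3 ← R3 / (938/45).
R1 ← R1 + 61/90·R3.
R2 ← R2 + 157/90·R3.
Reading off the reduced rows gives a = -8/5, b = -3/2, c = -12/5.

a = -8/5, b = -3/2, c = -12/5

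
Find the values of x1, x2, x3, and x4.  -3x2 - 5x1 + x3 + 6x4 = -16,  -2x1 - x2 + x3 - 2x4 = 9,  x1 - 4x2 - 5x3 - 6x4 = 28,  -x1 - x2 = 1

Row-reduce the augmented matrix:
R1 ← R1 / (-5).
R2 ← R2 + 2·R1.
R3 ← R3 − 1·R1.
R4 ← R4 + 1·R1.
R2 ← R2 / (1/5).
R1 ← R1 − 3/5·R2.
R3 ← R3 + 23/5·R2.
R4 ← R4 + 2/5·R2.
R3 ← R3 / (9).
R1 ← R1 + 2·R3.
R2 ← R2 − 3·R3.
R4 ← R4 − 1·R3.
R4 ← R4 / (16/9).
R1 ← R1 + 104/9·R4.
R2 ← R2 − 40/3·R4.
R3 ← R3 + 106/9·R4.
Reading off the reduced rows gives x1 = -5, x2 = 4, x3 = -5, x4 = -4.

x1 = -5, x2 = 4, x3 = -5, x4 = -4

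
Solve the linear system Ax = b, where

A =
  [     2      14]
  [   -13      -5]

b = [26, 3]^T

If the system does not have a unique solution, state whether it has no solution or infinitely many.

Row-reduce the augmented matrix:
R1 ← R1 / (2).
R2 ← R2 + 13·R1.
R2 ← R2 / (86).
R1 ← R1 − 7·R2.
Reading off the reduced rows gives x_1 = -1, x_2 = 2.

x_1 = -1, x_2 = 2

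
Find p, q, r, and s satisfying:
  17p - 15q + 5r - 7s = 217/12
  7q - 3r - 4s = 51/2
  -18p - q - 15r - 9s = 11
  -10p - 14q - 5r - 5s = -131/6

Row-reduce the augmented matrix:
R1 ← R1 / (17).
R3 ← R3 + 18·R1.
R4 ← R4 + 10·R1.
R2 ← R2 / (7).
R1 ← R1 + 15/17·R2.
R3 ← R3 + 287/17·R2.
R4 ← R4 + 388/17·R2.
R3 ← R3 / (-288/17).
R1 ← R1 + 10/119·R3.
R2 ← R2 + 3/7·R3.
R4 ← R4 + 1409/119·R3.
R4 ← R4 / (-7957/2016).
R1 ← R1 + 793/1008·R4.
R2 ← R2 − 59/672·R4.
R3 ← R3 − 443/288·R4.
Reading off the reduced rows gives p = 9/4, q = 3/2, r = -7/3, s = -2.

p = 9/4, q = 3/2, r = -7/3, s = -2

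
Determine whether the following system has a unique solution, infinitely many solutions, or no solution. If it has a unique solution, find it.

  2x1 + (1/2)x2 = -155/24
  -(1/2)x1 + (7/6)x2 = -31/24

x1 = -8/3, x2 = -9/4

Row-reduce the augmented matrix:
R1 ← R1 / (2).
R2 ← R2 + 1/2·R1.
R2 ← R2 / (31/24).
R1 ← R1 − 1/4·R2.
Reading off the reduced rows gives x1 = -8/3, x2 = -9/4.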